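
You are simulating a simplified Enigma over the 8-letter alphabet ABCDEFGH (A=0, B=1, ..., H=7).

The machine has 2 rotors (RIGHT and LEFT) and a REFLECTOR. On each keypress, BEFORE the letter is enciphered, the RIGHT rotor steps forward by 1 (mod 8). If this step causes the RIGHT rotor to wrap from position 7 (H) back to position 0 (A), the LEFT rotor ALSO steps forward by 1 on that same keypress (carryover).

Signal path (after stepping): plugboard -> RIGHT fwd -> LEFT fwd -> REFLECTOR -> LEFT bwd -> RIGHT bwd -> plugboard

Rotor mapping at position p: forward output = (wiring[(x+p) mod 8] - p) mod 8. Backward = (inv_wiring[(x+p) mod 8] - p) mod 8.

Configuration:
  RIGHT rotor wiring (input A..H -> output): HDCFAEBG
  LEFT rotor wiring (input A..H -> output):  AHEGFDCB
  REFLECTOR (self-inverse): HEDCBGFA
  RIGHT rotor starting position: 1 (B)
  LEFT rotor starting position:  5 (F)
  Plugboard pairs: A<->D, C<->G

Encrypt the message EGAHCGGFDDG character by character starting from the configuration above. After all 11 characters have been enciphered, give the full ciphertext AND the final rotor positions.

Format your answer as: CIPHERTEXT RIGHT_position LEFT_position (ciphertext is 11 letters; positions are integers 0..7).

Answer: CCCBHACEBGC 4 6

Derivation:
Char 1 ('E'): step: R->2, L=5; E->plug->E->R->H->L->A->refl->H->L'->F->R'->G->plug->C
Char 2 ('G'): step: R->3, L=5; G->plug->C->R->B->L->F->refl->G->L'->A->R'->G->plug->C
Char 3 ('A'): step: R->4, L=5; A->plug->D->R->C->L->E->refl->B->L'->G->R'->G->plug->C
Char 4 ('H'): step: R->5, L=5; H->plug->H->R->D->L->D->refl->C->L'->E->R'->B->plug->B
Char 5 ('C'): step: R->6, L=5; C->plug->G->R->C->L->E->refl->B->L'->G->R'->H->plug->H
Char 6 ('G'): step: R->7, L=5; G->plug->C->R->E->L->C->refl->D->L'->D->R'->D->plug->A
Char 7 ('G'): step: R->0, L->6 (L advanced); G->plug->C->R->C->L->C->refl->D->L'->B->R'->G->plug->C
Char 8 ('F'): step: R->1, L=6; F->plug->F->R->A->L->E->refl->B->L'->D->R'->E->plug->E
Char 9 ('D'): step: R->2, L=6; D->plug->A->R->A->L->E->refl->B->L'->D->R'->B->plug->B
Char 10 ('D'): step: R->3, L=6; D->plug->A->R->C->L->C->refl->D->L'->B->R'->C->plug->G
Char 11 ('G'): step: R->4, L=6; G->plug->C->R->F->L->A->refl->H->L'->G->R'->G->plug->C
Final: ciphertext=CCCBHACEBGC, RIGHT=4, LEFT=6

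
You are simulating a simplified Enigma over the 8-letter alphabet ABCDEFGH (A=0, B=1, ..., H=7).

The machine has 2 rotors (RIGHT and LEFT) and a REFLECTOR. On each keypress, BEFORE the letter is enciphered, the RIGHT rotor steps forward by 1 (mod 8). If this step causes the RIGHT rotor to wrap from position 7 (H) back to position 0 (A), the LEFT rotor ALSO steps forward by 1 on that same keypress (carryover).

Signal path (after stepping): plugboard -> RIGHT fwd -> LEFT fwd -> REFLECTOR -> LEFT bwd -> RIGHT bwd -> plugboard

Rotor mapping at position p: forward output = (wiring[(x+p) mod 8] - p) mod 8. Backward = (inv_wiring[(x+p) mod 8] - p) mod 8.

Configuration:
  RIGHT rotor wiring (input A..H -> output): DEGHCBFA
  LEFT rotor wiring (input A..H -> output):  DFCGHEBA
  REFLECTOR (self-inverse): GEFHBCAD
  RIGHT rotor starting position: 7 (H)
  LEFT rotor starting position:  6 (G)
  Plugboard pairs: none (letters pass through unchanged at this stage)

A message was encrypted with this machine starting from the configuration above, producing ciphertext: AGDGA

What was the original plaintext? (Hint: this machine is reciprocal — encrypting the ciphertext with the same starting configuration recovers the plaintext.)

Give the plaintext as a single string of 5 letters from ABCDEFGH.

Char 1 ('A'): step: R->0, L->7 (L advanced); A->plug->A->R->D->L->D->refl->H->L'->E->R'->B->plug->B
Char 2 ('G'): step: R->1, L=7; G->plug->G->R->H->L->C->refl->F->L'->G->R'->C->plug->C
Char 3 ('D'): step: R->2, L=7; D->plug->D->R->H->L->C->refl->F->L'->G->R'->F->plug->F
Char 4 ('G'): step: R->3, L=7; G->plug->G->R->B->L->E->refl->B->L'->A->R'->F->plug->F
Char 5 ('A'): step: R->4, L=7; A->plug->A->R->G->L->F->refl->C->L'->H->R'->E->plug->E

Answer: BCFFE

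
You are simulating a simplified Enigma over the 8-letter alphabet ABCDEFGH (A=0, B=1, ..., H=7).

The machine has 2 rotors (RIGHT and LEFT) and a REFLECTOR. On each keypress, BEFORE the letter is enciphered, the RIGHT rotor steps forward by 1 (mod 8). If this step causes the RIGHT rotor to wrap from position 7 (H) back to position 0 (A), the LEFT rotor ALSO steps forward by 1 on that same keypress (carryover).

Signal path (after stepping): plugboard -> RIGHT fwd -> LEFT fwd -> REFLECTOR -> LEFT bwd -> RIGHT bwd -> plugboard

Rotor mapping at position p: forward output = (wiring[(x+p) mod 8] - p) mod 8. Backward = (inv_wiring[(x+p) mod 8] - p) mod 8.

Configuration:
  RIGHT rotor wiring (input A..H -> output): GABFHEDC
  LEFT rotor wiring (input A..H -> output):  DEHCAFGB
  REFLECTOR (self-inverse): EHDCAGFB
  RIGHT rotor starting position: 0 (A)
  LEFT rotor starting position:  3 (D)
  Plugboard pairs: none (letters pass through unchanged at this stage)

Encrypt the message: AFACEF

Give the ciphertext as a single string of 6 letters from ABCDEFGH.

Char 1 ('A'): step: R->1, L=3; A->plug->A->R->H->L->E->refl->A->L'->F->R'->H->plug->H
Char 2 ('F'): step: R->2, L=3; F->plug->F->R->A->L->H->refl->B->L'->G->R'->H->plug->H
Char 3 ('A'): step: R->3, L=3; A->plug->A->R->C->L->C->refl->D->L'->D->R'->F->plug->F
Char 4 ('C'): step: R->4, L=3; C->plug->C->R->H->L->E->refl->A->L'->F->R'->G->plug->G
Char 5 ('E'): step: R->5, L=3; E->plug->E->R->D->L->D->refl->C->L'->C->R'->H->plug->H
Char 6 ('F'): step: R->6, L=3; F->plug->F->R->H->L->E->refl->A->L'->F->R'->A->plug->A

Answer: HHFGHA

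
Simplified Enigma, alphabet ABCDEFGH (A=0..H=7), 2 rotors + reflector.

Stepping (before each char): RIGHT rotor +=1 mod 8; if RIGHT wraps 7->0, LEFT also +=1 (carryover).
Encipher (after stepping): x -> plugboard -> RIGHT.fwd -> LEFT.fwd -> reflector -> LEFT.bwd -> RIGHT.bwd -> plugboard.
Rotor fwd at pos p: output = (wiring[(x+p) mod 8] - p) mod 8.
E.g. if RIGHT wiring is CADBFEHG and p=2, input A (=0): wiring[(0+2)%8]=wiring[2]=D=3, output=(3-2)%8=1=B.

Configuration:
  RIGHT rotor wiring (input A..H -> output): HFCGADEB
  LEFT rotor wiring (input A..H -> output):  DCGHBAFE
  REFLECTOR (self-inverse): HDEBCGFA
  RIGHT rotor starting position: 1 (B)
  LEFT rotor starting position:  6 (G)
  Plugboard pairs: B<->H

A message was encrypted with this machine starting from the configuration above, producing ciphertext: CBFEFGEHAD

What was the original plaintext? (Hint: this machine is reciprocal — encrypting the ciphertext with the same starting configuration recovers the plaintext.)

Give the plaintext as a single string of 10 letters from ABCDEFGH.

Char 1 ('C'): step: R->2, L=6; C->plug->C->R->G->L->D->refl->B->L'->F->R'->G->plug->G
Char 2 ('B'): step: R->3, L=6; B->plug->H->R->H->L->C->refl->E->L'->D->R'->A->plug->A
Char 3 ('F'): step: R->4, L=6; F->plug->F->R->B->L->G->refl->F->L'->C->R'->H->plug->B
Char 4 ('E'): step: R->5, L=6; E->plug->E->R->A->L->H->refl->A->L'->E->R'->C->plug->C
Char 5 ('F'): step: R->6, L=6; F->plug->F->R->A->L->H->refl->A->L'->E->R'->E->plug->E
Char 6 ('G'): step: R->7, L=6; G->plug->G->R->E->L->A->refl->H->L'->A->R'->B->plug->H
Char 7 ('E'): step: R->0, L->7 (L advanced); E->plug->E->R->A->L->F->refl->G->L'->H->R'->A->plug->A
Char 8 ('H'): step: R->1, L=7; H->plug->B->R->B->L->E->refl->C->L'->F->R'->C->plug->C
Char 9 ('A'): step: R->2, L=7; A->plug->A->R->A->L->F->refl->G->L'->H->R'->F->plug->F
Char 10 ('D'): step: R->3, L=7; D->plug->D->R->B->L->E->refl->C->L'->F->R'->B->plug->H

Answer: GABCEHACFH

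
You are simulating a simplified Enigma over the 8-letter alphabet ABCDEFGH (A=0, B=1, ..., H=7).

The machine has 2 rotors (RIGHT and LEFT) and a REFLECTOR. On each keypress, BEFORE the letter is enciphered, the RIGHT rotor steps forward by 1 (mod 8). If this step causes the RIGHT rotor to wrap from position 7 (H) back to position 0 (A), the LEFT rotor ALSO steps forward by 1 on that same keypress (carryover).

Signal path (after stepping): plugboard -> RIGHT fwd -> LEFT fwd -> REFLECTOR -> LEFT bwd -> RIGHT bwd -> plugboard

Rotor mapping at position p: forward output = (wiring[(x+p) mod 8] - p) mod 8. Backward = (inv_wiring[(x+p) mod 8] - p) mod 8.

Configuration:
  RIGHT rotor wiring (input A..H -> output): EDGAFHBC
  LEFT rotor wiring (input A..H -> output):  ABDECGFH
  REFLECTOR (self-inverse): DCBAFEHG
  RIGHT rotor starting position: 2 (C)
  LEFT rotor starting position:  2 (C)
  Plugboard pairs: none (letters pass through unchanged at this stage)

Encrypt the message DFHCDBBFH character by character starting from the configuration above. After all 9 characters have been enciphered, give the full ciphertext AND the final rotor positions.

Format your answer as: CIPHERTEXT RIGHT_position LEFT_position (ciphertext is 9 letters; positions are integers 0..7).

Answer: EDFGFDDCG 3 3

Derivation:
Char 1 ('D'): step: R->3, L=2; D->plug->D->R->G->L->G->refl->H->L'->H->R'->E->plug->E
Char 2 ('F'): step: R->4, L=2; F->plug->F->R->H->L->H->refl->G->L'->G->R'->D->plug->D
Char 3 ('H'): step: R->5, L=2; H->plug->H->R->A->L->B->refl->C->L'->B->R'->F->plug->F
Char 4 ('C'): step: R->6, L=2; C->plug->C->R->G->L->G->refl->H->L'->H->R'->G->plug->G
Char 5 ('D'): step: R->7, L=2; D->plug->D->R->H->L->H->refl->G->L'->G->R'->F->plug->F
Char 6 ('B'): step: R->0, L->3 (L advanced); B->plug->B->R->D->L->C->refl->B->L'->A->R'->D->plug->D
Char 7 ('B'): step: R->1, L=3; B->plug->B->R->F->L->F->refl->E->L'->E->R'->D->plug->D
Char 8 ('F'): step: R->2, L=3; F->plug->F->R->A->L->B->refl->C->L'->D->R'->C->plug->C
Char 9 ('H'): step: R->3, L=3; H->plug->H->R->D->L->C->refl->B->L'->A->R'->G->plug->G
Final: ciphertext=EDFGFDDCG, RIGHT=3, LEFT=3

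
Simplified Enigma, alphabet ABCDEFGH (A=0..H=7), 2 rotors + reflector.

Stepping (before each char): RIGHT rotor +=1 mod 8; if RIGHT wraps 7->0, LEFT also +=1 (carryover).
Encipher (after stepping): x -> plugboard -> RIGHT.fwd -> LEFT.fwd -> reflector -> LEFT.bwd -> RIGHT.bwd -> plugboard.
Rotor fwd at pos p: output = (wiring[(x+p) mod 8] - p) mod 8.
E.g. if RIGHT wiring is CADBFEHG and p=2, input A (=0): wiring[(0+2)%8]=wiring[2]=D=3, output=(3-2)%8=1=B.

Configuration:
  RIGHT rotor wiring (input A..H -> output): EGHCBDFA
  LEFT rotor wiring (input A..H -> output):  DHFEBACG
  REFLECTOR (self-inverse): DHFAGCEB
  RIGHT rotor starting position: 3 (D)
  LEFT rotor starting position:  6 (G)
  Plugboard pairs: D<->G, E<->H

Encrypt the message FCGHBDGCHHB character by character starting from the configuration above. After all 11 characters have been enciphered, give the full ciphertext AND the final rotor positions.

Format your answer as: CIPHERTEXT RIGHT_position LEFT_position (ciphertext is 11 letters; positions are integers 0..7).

Answer: BEEDEHHBECA 6 7

Derivation:
Char 1 ('F'): step: R->4, L=6; F->plug->F->R->C->L->F->refl->C->L'->H->R'->B->plug->B
Char 2 ('C'): step: R->5, L=6; C->plug->C->R->D->L->B->refl->H->L'->E->R'->H->plug->E
Char 3 ('G'): step: R->6, L=6; G->plug->D->R->A->L->E->refl->G->L'->F->R'->H->plug->E
Char 4 ('H'): step: R->7, L=6; H->plug->E->R->D->L->B->refl->H->L'->E->R'->G->plug->D
Char 5 ('B'): step: R->0, L->7 (L advanced); B->plug->B->R->G->L->B->refl->H->L'->A->R'->H->plug->E
Char 6 ('D'): step: R->1, L=7; D->plug->G->R->H->L->D->refl->A->L'->C->R'->E->plug->H
Char 7 ('G'): step: R->2, L=7; G->plug->D->R->B->L->E->refl->G->L'->D->R'->E->plug->H
Char 8 ('C'): step: R->3, L=7; C->plug->C->R->A->L->H->refl->B->L'->G->R'->B->plug->B
Char 9 ('H'): step: R->4, L=7; H->plug->E->R->A->L->H->refl->B->L'->G->R'->H->plug->E
Char 10 ('H'): step: R->5, L=7; H->plug->E->R->B->L->E->refl->G->L'->D->R'->C->plug->C
Char 11 ('B'): step: R->6, L=7; B->plug->B->R->C->L->A->refl->D->L'->H->R'->A->plug->A
Final: ciphertext=BEEDEHHBECA, RIGHT=6, LEFT=7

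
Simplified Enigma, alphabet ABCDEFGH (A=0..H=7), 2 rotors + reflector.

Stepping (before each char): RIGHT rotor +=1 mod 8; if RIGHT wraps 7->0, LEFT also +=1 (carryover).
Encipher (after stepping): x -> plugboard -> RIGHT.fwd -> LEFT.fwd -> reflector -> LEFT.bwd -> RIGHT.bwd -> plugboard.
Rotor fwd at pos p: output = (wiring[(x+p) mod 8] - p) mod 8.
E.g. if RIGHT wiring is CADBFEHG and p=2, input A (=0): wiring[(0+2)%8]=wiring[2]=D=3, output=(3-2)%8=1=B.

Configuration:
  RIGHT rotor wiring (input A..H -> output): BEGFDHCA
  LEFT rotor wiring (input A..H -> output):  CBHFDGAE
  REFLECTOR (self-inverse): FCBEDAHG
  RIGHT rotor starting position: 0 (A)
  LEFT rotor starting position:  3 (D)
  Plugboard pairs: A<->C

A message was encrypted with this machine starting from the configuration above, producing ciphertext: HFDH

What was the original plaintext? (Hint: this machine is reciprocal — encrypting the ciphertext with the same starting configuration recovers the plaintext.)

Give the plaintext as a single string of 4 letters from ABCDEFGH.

Char 1 ('H'): step: R->1, L=3; H->plug->H->R->A->L->C->refl->B->L'->E->R'->C->plug->A
Char 2 ('F'): step: R->2, L=3; F->plug->F->R->G->L->G->refl->H->L'->F->R'->D->plug->D
Char 3 ('D'): step: R->3, L=3; D->plug->D->R->H->L->E->refl->D->L'->C->R'->A->plug->C
Char 4 ('H'): step: R->4, L=3; H->plug->H->R->B->L->A->refl->F->L'->D->R'->B->plug->B

Answer: ADCB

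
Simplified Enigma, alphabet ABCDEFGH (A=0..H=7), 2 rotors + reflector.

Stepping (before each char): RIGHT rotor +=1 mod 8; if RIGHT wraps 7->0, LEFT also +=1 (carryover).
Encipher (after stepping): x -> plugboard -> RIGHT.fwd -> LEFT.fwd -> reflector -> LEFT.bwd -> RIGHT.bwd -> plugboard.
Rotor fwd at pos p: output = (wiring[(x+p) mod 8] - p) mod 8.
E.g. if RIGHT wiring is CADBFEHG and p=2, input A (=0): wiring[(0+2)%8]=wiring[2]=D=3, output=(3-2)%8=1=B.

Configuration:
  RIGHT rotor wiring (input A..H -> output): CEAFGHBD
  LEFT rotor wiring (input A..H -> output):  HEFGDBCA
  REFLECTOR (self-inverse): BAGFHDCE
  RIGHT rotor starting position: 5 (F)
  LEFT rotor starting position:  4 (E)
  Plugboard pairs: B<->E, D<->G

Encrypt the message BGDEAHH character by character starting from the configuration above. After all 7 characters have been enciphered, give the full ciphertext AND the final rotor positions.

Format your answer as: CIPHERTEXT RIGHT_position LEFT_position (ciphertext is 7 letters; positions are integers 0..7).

Char 1 ('B'): step: R->6, L=4; B->plug->E->R->C->L->G->refl->C->L'->H->R'->F->plug->F
Char 2 ('G'): step: R->7, L=4; G->plug->D->R->B->L->F->refl->D->L'->E->R'->A->plug->A
Char 3 ('D'): step: R->0, L->5 (L advanced); D->plug->G->R->B->L->F->refl->D->L'->C->R'->A->plug->A
Char 4 ('E'): step: R->1, L=5; E->plug->B->R->H->L->G->refl->C->L'->D->R'->A->plug->A
Char 5 ('A'): step: R->2, L=5; A->plug->A->R->G->L->B->refl->A->L'->F->R'->D->plug->G
Char 6 ('H'): step: R->3, L=5; H->plug->H->R->F->L->A->refl->B->L'->G->R'->D->plug->G
Char 7 ('H'): step: R->4, L=5; H->plug->H->R->B->L->F->refl->D->L'->C->R'->A->plug->A
Final: ciphertext=FAAAGGA, RIGHT=4, LEFT=5

Answer: FAAAGGA 4 5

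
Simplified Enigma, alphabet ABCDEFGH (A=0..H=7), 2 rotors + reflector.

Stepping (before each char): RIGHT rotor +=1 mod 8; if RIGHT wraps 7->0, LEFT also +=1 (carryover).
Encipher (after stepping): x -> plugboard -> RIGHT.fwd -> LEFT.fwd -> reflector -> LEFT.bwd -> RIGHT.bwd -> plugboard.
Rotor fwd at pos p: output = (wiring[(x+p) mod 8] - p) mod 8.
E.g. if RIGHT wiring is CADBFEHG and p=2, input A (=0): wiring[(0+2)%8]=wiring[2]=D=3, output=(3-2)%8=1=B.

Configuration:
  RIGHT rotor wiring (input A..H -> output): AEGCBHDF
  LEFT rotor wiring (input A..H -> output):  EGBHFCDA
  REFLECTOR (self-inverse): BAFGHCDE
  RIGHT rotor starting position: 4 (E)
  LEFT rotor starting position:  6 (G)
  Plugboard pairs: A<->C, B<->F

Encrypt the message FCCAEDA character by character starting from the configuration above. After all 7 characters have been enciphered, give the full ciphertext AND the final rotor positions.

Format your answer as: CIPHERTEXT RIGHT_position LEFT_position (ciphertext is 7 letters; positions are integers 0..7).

Answer: EGDHFGD 3 7

Derivation:
Char 1 ('F'): step: R->5, L=6; F->plug->B->R->G->L->H->refl->E->L'->H->R'->E->plug->E
Char 2 ('C'): step: R->6, L=6; C->plug->A->R->F->L->B->refl->A->L'->D->R'->G->plug->G
Char 3 ('C'): step: R->7, L=6; C->plug->A->R->G->L->H->refl->E->L'->H->R'->D->plug->D
Char 4 ('A'): step: R->0, L->7 (L advanced); A->plug->C->R->G->L->D->refl->G->L'->F->R'->H->plug->H
Char 5 ('E'): step: R->1, L=7; E->plug->E->R->G->L->D->refl->G->L'->F->R'->B->plug->F
Char 6 ('D'): step: R->2, L=7; D->plug->D->R->F->L->G->refl->D->L'->G->R'->G->plug->G
Char 7 ('A'): step: R->3, L=7; A->plug->C->R->E->L->A->refl->B->L'->A->R'->D->plug->D
Final: ciphertext=EGDHFGD, RIGHT=3, LEFT=7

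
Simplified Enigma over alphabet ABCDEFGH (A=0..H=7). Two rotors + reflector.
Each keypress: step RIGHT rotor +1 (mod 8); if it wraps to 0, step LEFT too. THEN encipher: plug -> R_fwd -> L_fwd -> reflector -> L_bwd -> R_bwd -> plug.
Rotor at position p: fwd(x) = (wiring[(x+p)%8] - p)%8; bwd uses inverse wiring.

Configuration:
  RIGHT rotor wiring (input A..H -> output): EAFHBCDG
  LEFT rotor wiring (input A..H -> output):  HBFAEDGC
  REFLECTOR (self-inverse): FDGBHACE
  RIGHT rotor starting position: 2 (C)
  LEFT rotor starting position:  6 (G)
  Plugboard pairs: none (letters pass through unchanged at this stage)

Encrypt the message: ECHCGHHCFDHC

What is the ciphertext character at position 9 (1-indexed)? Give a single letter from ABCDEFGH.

Char 1 ('E'): step: R->3, L=6; E->plug->E->R->D->L->D->refl->B->L'->C->R'->H->plug->H
Char 2 ('C'): step: R->4, L=6; C->plug->C->R->H->L->F->refl->A->L'->A->R'->E->plug->E
Char 3 ('H'): step: R->5, L=6; H->plug->H->R->E->L->H->refl->E->L'->B->R'->C->plug->C
Char 4 ('C'): step: R->6, L=6; C->plug->C->R->G->L->G->refl->C->L'->F->R'->A->plug->A
Char 5 ('G'): step: R->7, L=6; G->plug->G->R->D->L->D->refl->B->L'->C->R'->F->plug->F
Char 6 ('H'): step: R->0, L->7 (L advanced); H->plug->H->R->G->L->E->refl->H->L'->H->R'->D->plug->D
Char 7 ('H'): step: R->1, L=7; H->plug->H->R->D->L->G->refl->C->L'->C->R'->F->plug->F
Char 8 ('C'): step: R->2, L=7; C->plug->C->R->H->L->H->refl->E->L'->G->R'->H->plug->H
Char 9 ('F'): step: R->3, L=7; F->plug->F->R->B->L->A->refl->F->L'->F->R'->G->plug->G

G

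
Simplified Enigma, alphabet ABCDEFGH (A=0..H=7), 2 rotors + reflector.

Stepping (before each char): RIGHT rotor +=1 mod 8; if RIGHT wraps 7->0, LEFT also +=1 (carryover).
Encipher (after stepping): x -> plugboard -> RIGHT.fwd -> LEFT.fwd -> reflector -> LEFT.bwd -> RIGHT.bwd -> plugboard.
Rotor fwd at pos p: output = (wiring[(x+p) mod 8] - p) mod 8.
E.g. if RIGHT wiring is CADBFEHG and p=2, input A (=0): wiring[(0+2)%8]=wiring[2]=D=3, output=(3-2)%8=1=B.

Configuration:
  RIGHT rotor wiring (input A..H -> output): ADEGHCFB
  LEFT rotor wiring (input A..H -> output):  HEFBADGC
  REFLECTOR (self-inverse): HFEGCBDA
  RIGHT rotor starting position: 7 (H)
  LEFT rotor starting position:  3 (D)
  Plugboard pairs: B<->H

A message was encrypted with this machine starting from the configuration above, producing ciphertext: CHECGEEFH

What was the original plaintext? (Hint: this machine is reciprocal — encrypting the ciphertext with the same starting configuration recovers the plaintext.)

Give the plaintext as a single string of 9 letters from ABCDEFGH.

Answer: HFHEBFAAD

Derivation:
Char 1 ('C'): step: R->0, L->4 (L advanced); C->plug->C->R->E->L->D->refl->G->L'->D->R'->B->plug->H
Char 2 ('H'): step: R->1, L=4; H->plug->B->R->D->L->G->refl->D->L'->E->R'->F->plug->F
Char 3 ('E'): step: R->2, L=4; E->plug->E->R->D->L->G->refl->D->L'->E->R'->B->plug->H
Char 4 ('C'): step: R->3, L=4; C->plug->C->R->H->L->F->refl->B->L'->G->R'->E->plug->E
Char 5 ('G'): step: R->4, L=4; G->plug->G->R->A->L->E->refl->C->L'->C->R'->H->plug->B
Char 6 ('E'): step: R->5, L=4; E->plug->E->R->G->L->B->refl->F->L'->H->R'->F->plug->F
Char 7 ('E'): step: R->6, L=4; E->plug->E->R->G->L->B->refl->F->L'->H->R'->A->plug->A
Char 8 ('F'): step: R->7, L=4; F->plug->F->R->A->L->E->refl->C->L'->C->R'->A->plug->A
Char 9 ('H'): step: R->0, L->5 (L advanced); H->plug->B->R->D->L->C->refl->E->L'->G->R'->D->plug->D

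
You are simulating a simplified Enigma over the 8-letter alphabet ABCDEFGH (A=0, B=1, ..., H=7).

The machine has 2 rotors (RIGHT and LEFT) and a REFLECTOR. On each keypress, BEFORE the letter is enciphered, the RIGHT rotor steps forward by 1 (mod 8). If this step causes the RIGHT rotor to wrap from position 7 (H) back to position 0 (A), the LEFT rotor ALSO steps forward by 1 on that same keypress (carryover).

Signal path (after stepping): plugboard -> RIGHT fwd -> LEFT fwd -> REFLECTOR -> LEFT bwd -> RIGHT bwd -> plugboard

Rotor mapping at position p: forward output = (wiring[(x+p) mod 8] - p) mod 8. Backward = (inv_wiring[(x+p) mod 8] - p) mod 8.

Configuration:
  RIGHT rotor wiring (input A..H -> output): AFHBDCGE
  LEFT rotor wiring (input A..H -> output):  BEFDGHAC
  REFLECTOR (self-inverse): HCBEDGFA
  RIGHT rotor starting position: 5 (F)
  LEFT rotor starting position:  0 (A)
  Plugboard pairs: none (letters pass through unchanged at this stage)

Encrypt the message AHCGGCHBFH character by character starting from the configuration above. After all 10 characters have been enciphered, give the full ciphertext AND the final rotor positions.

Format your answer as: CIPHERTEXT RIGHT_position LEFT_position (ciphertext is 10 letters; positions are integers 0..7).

Char 1 ('A'): step: R->6, L=0; A->plug->A->R->A->L->B->refl->C->L'->H->R'->D->plug->D
Char 2 ('H'): step: R->7, L=0; H->plug->H->R->H->L->C->refl->B->L'->A->R'->D->plug->D
Char 3 ('C'): step: R->0, L->1 (L advanced); C->plug->C->R->H->L->A->refl->H->L'->F->R'->B->plug->B
Char 4 ('G'): step: R->1, L=1; G->plug->G->R->D->L->F->refl->G->L'->E->R'->A->plug->A
Char 5 ('G'): step: R->2, L=1; G->plug->G->R->G->L->B->refl->C->L'->C->R'->F->plug->F
Char 6 ('C'): step: R->3, L=1; C->plug->C->R->H->L->A->refl->H->L'->F->R'->F->plug->F
Char 7 ('H'): step: R->4, L=1; H->plug->H->R->F->L->H->refl->A->L'->H->R'->A->plug->A
Char 8 ('B'): step: R->5, L=1; B->plug->B->R->B->L->E->refl->D->L'->A->R'->E->plug->E
Char 9 ('F'): step: R->6, L=1; F->plug->F->R->D->L->F->refl->G->L'->E->R'->H->plug->H
Char 10 ('H'): step: R->7, L=1; H->plug->H->R->H->L->A->refl->H->L'->F->R'->A->plug->A
Final: ciphertext=DDBAFFAEHA, RIGHT=7, LEFT=1

Answer: DDBAFFAEHA 7 1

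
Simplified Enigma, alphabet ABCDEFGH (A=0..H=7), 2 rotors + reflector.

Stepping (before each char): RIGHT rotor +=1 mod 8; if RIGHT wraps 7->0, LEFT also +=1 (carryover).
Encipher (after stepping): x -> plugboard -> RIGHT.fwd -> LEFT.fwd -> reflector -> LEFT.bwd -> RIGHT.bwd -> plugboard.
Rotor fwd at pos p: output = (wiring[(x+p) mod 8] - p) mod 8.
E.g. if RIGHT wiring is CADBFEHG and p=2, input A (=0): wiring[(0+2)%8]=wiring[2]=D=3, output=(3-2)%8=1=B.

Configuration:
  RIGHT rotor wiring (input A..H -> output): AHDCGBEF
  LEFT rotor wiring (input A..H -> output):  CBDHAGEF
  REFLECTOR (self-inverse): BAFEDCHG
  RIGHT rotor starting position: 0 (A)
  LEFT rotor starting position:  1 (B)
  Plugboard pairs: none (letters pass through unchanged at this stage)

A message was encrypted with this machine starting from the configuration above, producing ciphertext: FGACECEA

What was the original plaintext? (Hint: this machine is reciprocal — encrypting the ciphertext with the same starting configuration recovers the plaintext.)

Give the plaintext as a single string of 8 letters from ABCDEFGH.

Char 1 ('F'): step: R->1, L=1; F->plug->F->R->D->L->H->refl->G->L'->C->R'->B->plug->B
Char 2 ('G'): step: R->2, L=1; G->plug->G->R->G->L->E->refl->D->L'->F->R'->H->plug->H
Char 3 ('A'): step: R->3, L=1; A->plug->A->R->H->L->B->refl->A->L'->A->R'->H->plug->H
Char 4 ('C'): step: R->4, L=1; C->plug->C->R->A->L->A->refl->B->L'->H->R'->G->plug->G
Char 5 ('E'): step: R->5, L=1; E->plug->E->R->C->L->G->refl->H->L'->D->R'->D->plug->D
Char 6 ('C'): step: R->6, L=1; C->plug->C->R->C->L->G->refl->H->L'->D->R'->H->plug->H
Char 7 ('E'): step: R->7, L=1; E->plug->E->R->D->L->H->refl->G->L'->C->R'->G->plug->G
Char 8 ('A'): step: R->0, L->2 (L advanced); A->plug->A->R->A->L->B->refl->A->L'->G->R'->E->plug->E

Answer: BHHGDHGE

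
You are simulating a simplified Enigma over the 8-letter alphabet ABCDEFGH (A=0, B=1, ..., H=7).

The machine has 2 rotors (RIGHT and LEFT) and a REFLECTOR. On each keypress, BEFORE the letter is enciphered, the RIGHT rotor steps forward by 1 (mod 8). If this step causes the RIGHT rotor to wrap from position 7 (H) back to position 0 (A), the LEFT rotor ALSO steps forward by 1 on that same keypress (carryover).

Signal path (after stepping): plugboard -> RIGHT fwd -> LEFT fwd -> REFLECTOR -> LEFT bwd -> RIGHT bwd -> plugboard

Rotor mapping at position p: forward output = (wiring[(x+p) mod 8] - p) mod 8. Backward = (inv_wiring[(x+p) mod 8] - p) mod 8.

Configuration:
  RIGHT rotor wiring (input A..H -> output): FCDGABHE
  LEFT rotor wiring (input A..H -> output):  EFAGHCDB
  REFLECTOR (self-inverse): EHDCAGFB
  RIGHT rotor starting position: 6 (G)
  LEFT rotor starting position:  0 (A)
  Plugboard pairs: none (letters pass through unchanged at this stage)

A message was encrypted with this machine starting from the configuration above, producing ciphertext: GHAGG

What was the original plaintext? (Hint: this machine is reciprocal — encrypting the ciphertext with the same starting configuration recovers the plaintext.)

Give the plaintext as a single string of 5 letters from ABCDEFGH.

Answer: HFHFB

Derivation:
Char 1 ('G'): step: R->7, L=0; G->plug->G->R->C->L->A->refl->E->L'->A->R'->H->plug->H
Char 2 ('H'): step: R->0, L->1 (L advanced); H->plug->H->R->E->L->B->refl->H->L'->B->R'->F->plug->F
Char 3 ('A'): step: R->1, L=1; A->plug->A->R->B->L->H->refl->B->L'->E->R'->H->plug->H
Char 4 ('G'): step: R->2, L=1; G->plug->G->R->D->L->G->refl->F->L'->C->R'->F->plug->F
Char 5 ('G'): step: R->3, L=1; G->plug->G->R->H->L->D->refl->C->L'->F->R'->B->plug->B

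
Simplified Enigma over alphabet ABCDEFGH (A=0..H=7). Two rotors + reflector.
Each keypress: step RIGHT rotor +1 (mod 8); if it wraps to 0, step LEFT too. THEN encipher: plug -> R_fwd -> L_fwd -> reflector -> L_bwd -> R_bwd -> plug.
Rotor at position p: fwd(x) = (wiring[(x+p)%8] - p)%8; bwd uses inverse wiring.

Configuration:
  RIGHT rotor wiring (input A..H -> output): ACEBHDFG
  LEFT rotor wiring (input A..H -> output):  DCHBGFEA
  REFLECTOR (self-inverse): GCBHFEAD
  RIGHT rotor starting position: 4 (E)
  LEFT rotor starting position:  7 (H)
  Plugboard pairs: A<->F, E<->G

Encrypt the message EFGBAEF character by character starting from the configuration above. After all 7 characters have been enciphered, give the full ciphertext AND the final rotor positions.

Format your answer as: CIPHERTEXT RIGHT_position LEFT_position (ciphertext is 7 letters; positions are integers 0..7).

Char 1 ('E'): step: R->5, L=7; E->plug->G->R->E->L->C->refl->B->L'->A->R'->B->plug->B
Char 2 ('F'): step: R->6, L=7; F->plug->A->R->H->L->F->refl->E->L'->B->R'->G->plug->E
Char 3 ('G'): step: R->7, L=7; G->plug->E->R->C->L->D->refl->H->L'->F->R'->D->plug->D
Char 4 ('B'): step: R->0, L->0 (L advanced); B->plug->B->R->C->L->H->refl->D->L'->A->R'->A->plug->F
Char 5 ('A'): step: R->1, L=0; A->plug->F->R->E->L->G->refl->A->L'->H->R'->H->plug->H
Char 6 ('E'): step: R->2, L=0; E->plug->G->R->G->L->E->refl->F->L'->F->R'->C->plug->C
Char 7 ('F'): step: R->3, L=0; F->plug->A->R->G->L->E->refl->F->L'->F->R'->F->plug->A
Final: ciphertext=BEDFHCA, RIGHT=3, LEFT=0

Answer: BEDFHCA 3 0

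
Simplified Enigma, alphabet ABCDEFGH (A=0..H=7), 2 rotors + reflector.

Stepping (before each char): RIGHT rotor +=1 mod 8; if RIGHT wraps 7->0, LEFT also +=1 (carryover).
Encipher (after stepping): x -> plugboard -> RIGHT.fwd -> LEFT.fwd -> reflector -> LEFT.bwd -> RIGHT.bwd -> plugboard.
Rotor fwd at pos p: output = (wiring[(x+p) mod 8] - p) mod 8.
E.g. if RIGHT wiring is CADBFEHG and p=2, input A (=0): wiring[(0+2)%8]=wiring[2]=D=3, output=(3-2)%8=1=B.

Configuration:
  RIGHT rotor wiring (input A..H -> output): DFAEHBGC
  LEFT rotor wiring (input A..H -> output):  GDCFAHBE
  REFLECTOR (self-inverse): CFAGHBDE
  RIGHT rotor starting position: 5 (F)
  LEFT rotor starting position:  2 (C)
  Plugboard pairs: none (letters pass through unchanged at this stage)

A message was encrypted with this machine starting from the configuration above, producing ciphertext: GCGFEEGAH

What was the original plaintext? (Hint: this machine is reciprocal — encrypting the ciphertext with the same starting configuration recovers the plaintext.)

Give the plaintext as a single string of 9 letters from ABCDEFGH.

Answer: EBCCGGFBC

Derivation:
Char 1 ('G'): step: R->6, L=2; G->plug->G->R->B->L->D->refl->G->L'->C->R'->E->plug->E
Char 2 ('C'): step: R->7, L=2; C->plug->C->R->G->L->E->refl->H->L'->E->R'->B->plug->B
Char 3 ('G'): step: R->0, L->3 (L advanced); G->plug->G->R->G->L->A->refl->C->L'->A->R'->C->plug->C
Char 4 ('F'): step: R->1, L=3; F->plug->F->R->F->L->D->refl->G->L'->D->R'->C->plug->C
Char 5 ('E'): step: R->2, L=3; E->plug->E->R->E->L->B->refl->F->L'->B->R'->G->plug->G
Char 6 ('E'): step: R->3, L=3; E->plug->E->R->H->L->H->refl->E->L'->C->R'->G->plug->G
Char 7 ('G'): step: R->4, L=3; G->plug->G->R->E->L->B->refl->F->L'->B->R'->F->plug->F
Char 8 ('A'): step: R->5, L=3; A->plug->A->R->E->L->B->refl->F->L'->B->R'->B->plug->B
Char 9 ('H'): step: R->6, L=3; H->plug->H->R->D->L->G->refl->D->L'->F->R'->C->plug->C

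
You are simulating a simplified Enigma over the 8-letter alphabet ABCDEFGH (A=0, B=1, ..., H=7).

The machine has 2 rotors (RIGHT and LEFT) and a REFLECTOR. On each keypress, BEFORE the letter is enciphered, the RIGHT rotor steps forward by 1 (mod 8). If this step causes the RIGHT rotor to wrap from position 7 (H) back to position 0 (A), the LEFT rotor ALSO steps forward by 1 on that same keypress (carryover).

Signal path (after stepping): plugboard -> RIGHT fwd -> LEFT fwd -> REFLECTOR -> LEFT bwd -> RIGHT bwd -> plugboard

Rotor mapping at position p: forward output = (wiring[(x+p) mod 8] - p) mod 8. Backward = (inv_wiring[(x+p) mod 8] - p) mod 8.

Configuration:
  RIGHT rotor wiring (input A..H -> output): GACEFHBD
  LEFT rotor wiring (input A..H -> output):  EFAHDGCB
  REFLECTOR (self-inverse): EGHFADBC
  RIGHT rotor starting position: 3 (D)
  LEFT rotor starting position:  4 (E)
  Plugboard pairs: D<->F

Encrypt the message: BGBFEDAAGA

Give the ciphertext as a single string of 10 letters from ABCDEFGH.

Answer: FEFBGAEGBB

Derivation:
Char 1 ('B'): step: R->4, L=4; B->plug->B->R->D->L->F->refl->D->L'->H->R'->D->plug->F
Char 2 ('G'): step: R->5, L=4; G->plug->G->R->H->L->D->refl->F->L'->D->R'->E->plug->E
Char 3 ('B'): step: R->6, L=4; B->plug->B->R->F->L->B->refl->G->L'->C->R'->D->plug->F
Char 4 ('F'): step: R->7, L=4; F->plug->D->R->D->L->F->refl->D->L'->H->R'->B->plug->B
Char 5 ('E'): step: R->0, L->5 (L advanced); E->plug->E->R->F->L->D->refl->F->L'->B->R'->G->plug->G
Char 6 ('D'): step: R->1, L=5; D->plug->F->R->A->L->B->refl->G->L'->H->R'->A->plug->A
Char 7 ('A'): step: R->2, L=5; A->plug->A->R->A->L->B->refl->G->L'->H->R'->E->plug->E
Char 8 ('A'): step: R->3, L=5; A->plug->A->R->B->L->F->refl->D->L'->F->R'->G->plug->G
Char 9 ('G'): step: R->4, L=5; G->plug->G->R->G->L->C->refl->H->L'->D->R'->B->plug->B
Char 10 ('A'): step: R->5, L=5; A->plug->A->R->C->L->E->refl->A->L'->E->R'->B->plug->B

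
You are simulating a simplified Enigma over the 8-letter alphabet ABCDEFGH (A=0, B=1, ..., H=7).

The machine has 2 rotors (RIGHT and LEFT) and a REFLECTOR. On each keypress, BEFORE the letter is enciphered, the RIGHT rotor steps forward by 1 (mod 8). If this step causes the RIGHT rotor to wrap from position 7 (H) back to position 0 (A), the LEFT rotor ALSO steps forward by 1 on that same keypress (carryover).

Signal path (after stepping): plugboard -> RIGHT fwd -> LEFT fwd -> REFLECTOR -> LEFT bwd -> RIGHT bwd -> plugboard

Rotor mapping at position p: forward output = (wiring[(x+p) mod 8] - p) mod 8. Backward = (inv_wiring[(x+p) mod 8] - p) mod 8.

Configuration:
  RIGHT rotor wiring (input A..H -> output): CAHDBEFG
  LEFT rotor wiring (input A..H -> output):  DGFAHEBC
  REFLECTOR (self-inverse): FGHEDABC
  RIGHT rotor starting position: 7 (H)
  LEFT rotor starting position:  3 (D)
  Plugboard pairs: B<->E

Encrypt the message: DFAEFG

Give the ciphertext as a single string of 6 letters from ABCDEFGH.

Char 1 ('D'): step: R->0, L->4 (L advanced); D->plug->D->R->D->L->G->refl->B->L'->G->R'->H->plug->H
Char 2 ('F'): step: R->1, L=4; F->plug->F->R->E->L->H->refl->C->L'->F->R'->G->plug->G
Char 3 ('A'): step: R->2, L=4; A->plug->A->R->F->L->C->refl->H->L'->E->R'->F->plug->F
Char 4 ('E'): step: R->3, L=4; E->plug->B->R->G->L->B->refl->G->L'->D->R'->E->plug->B
Char 5 ('F'): step: R->4, L=4; F->plug->F->R->E->L->H->refl->C->L'->F->R'->A->plug->A
Char 6 ('G'): step: R->5, L=4; G->plug->G->R->G->L->B->refl->G->L'->D->R'->E->plug->B

Answer: HGFBAB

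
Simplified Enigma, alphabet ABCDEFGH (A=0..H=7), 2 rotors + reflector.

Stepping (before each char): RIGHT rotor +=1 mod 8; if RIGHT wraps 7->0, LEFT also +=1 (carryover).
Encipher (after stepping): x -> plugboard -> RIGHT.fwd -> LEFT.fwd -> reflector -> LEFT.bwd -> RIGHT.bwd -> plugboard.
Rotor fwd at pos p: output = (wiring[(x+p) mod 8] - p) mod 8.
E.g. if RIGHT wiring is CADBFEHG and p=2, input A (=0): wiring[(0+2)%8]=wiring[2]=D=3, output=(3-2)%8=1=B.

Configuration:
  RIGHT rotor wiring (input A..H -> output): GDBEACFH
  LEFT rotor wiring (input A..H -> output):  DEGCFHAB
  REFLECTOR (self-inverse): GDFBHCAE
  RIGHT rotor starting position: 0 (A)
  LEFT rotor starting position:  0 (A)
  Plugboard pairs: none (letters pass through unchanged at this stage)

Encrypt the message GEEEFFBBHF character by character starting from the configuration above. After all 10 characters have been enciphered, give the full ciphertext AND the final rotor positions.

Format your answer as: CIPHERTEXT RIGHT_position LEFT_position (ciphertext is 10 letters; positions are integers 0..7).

Answer: AGFBHGAGCE 2 1

Derivation:
Char 1 ('G'): step: R->1, L=0; G->plug->G->R->G->L->A->refl->G->L'->C->R'->A->plug->A
Char 2 ('E'): step: R->2, L=0; E->plug->E->R->D->L->C->refl->F->L'->E->R'->G->plug->G
Char 3 ('E'): step: R->3, L=0; E->plug->E->R->E->L->F->refl->C->L'->D->R'->F->plug->F
Char 4 ('E'): step: R->4, L=0; E->plug->E->R->C->L->G->refl->A->L'->G->R'->B->plug->B
Char 5 ('F'): step: R->5, L=0; F->plug->F->R->E->L->F->refl->C->L'->D->R'->H->plug->H
Char 6 ('F'): step: R->6, L=0; F->plug->F->R->G->L->A->refl->G->L'->C->R'->G->plug->G
Char 7 ('B'): step: R->7, L=0; B->plug->B->R->H->L->B->refl->D->L'->A->R'->A->plug->A
Char 8 ('B'): step: R->0, L->1 (L advanced); B->plug->B->R->D->L->E->refl->H->L'->F->R'->G->plug->G
Char 9 ('H'): step: R->1, L=1; H->plug->H->R->F->L->H->refl->E->L'->D->R'->C->plug->C
Char 10 ('F'): step: R->2, L=1; F->plug->F->R->F->L->H->refl->E->L'->D->R'->E->plug->E
Final: ciphertext=AGFBHGAGCE, RIGHT=2, LEFT=1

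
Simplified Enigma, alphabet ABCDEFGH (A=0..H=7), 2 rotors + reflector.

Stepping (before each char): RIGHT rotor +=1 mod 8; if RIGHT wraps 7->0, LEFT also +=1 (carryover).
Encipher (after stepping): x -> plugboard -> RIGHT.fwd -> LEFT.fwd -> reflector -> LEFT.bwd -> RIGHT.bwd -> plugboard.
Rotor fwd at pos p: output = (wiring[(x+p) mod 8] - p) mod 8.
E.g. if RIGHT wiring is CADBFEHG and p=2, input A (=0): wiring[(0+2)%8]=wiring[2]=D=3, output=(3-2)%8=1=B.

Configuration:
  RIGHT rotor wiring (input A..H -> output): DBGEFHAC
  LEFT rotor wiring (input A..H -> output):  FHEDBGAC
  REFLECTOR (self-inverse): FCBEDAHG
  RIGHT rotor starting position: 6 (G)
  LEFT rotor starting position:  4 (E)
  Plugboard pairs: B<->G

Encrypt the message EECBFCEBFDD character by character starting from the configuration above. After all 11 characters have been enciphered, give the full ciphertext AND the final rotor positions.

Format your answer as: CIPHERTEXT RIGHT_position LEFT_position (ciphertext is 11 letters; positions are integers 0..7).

Char 1 ('E'): step: R->7, L=4; E->plug->E->R->F->L->D->refl->E->L'->C->R'->C->plug->C
Char 2 ('E'): step: R->0, L->5 (L advanced); E->plug->E->R->F->L->H->refl->G->L'->G->R'->C->plug->C
Char 3 ('C'): step: R->1, L=5; C->plug->C->R->D->L->A->refl->F->L'->C->R'->H->plug->H
Char 4 ('B'): step: R->2, L=5; B->plug->G->R->B->L->D->refl->E->L'->H->R'->H->plug->H
Char 5 ('F'): step: R->3, L=5; F->plug->F->R->A->L->B->refl->C->L'->E->R'->C->plug->C
Char 6 ('C'): step: R->4, L=5; C->plug->C->R->E->L->C->refl->B->L'->A->R'->H->plug->H
Char 7 ('E'): step: R->5, L=5; E->plug->E->R->E->L->C->refl->B->L'->A->R'->H->plug->H
Char 8 ('B'): step: R->6, L=5; B->plug->G->R->H->L->E->refl->D->L'->B->R'->H->plug->H
Char 9 ('F'): step: R->7, L=5; F->plug->F->R->G->L->G->refl->H->L'->F->R'->E->plug->E
Char 10 ('D'): step: R->0, L->6 (L advanced); D->plug->D->R->E->L->G->refl->H->L'->C->R'->H->plug->H
Char 11 ('D'): step: R->1, L=6; D->plug->D->R->E->L->G->refl->H->L'->C->R'->H->plug->H
Final: ciphertext=CCHHCHHHEHH, RIGHT=1, LEFT=6

Answer: CCHHCHHHEHH 1 6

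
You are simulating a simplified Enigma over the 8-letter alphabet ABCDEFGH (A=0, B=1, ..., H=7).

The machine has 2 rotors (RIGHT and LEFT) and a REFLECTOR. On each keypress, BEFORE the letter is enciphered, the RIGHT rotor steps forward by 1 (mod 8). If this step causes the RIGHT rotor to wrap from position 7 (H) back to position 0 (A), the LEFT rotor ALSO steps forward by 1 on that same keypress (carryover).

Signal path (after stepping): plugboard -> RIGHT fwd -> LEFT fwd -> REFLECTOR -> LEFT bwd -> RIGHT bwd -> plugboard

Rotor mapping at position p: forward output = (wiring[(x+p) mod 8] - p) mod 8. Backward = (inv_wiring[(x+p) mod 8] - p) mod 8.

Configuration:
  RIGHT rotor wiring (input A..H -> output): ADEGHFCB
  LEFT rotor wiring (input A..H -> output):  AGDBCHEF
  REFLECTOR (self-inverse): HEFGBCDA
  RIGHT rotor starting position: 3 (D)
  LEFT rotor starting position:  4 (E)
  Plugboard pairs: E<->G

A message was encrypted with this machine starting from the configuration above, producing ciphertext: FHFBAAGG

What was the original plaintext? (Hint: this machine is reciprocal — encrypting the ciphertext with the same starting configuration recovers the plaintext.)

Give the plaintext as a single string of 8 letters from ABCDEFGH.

Answer: DGEFGFFB

Derivation:
Char 1 ('F'): step: R->4, L=4; F->plug->F->R->H->L->F->refl->C->L'->F->R'->D->plug->D
Char 2 ('H'): step: R->5, L=4; H->plug->H->R->C->L->A->refl->H->L'->G->R'->E->plug->G
Char 3 ('F'): step: R->6, L=4; F->plug->F->R->A->L->G->refl->D->L'->B->R'->G->plug->E
Char 4 ('B'): step: R->7, L=4; B->plug->B->R->B->L->D->refl->G->L'->A->R'->F->plug->F
Char 5 ('A'): step: R->0, L->5 (L advanced); A->plug->A->R->A->L->C->refl->F->L'->H->R'->E->plug->G
Char 6 ('A'): step: R->1, L=5; A->plug->A->R->C->L->A->refl->H->L'->B->R'->F->plug->F
Char 7 ('G'): step: R->2, L=5; G->plug->E->R->A->L->C->refl->F->L'->H->R'->F->plug->F
Char 8 ('G'): step: R->3, L=5; G->plug->E->R->G->L->E->refl->B->L'->E->R'->B->plug->B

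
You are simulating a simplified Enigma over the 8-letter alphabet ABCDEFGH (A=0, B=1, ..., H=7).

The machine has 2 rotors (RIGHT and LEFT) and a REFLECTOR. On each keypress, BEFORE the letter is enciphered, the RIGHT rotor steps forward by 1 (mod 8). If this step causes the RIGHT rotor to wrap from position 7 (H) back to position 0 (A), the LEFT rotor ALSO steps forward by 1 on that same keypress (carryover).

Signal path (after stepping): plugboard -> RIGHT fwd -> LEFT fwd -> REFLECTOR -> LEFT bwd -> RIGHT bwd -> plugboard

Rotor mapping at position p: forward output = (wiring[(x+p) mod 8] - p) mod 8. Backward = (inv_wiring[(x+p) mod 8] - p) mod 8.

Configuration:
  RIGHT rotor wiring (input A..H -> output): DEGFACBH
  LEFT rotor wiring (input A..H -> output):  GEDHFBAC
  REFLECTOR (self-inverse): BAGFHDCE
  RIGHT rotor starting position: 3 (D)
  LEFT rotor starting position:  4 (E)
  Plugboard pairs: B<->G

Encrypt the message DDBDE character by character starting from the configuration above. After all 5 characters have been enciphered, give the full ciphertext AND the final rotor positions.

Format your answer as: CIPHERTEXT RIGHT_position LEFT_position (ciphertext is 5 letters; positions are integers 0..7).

Char 1 ('D'): step: R->4, L=4; D->plug->D->R->D->L->G->refl->C->L'->E->R'->A->plug->A
Char 2 ('D'): step: R->5, L=4; D->plug->D->R->G->L->H->refl->E->L'->C->R'->C->plug->C
Char 3 ('B'): step: R->6, L=4; B->plug->G->R->C->L->E->refl->H->L'->G->R'->D->plug->D
Char 4 ('D'): step: R->7, L=4; D->plug->D->R->H->L->D->refl->F->L'->B->R'->F->plug->F
Char 5 ('E'): step: R->0, L->5 (L advanced); E->plug->E->R->A->L->E->refl->H->L'->E->R'->B->plug->G
Final: ciphertext=ACDFG, RIGHT=0, LEFT=5

Answer: ACDFG 0 5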